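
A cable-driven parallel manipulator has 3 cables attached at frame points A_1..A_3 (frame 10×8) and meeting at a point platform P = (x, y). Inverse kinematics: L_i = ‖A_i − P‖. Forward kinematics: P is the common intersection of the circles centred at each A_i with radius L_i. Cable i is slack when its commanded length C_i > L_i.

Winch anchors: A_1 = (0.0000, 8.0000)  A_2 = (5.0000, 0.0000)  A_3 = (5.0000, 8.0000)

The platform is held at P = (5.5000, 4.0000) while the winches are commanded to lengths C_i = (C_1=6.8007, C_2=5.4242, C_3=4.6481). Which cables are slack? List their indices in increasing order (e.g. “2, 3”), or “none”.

2, 3

i=1: geometric 6.8007 vs commanded 6.8007 ⇒ taut
i=2: geometric 4.0311 vs commanded 5.4242 ⇒ slack
i=3: geometric 4.0311 vs commanded 4.6481 ⇒ slack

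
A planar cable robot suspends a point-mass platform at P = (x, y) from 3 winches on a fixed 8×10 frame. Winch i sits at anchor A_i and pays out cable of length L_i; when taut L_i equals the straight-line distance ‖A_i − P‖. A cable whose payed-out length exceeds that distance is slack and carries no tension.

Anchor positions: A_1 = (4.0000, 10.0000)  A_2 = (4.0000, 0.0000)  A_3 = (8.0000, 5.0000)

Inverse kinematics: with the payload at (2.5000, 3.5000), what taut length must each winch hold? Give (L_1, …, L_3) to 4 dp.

(6.6708, 3.8079, 5.7009)

L_1 = √((4.0000−2.5000)² + (10.0000−3.5000)²) = 6.6708
L_2 = √((4.0000−2.5000)² + (0.0000−3.5000)²) = 3.8079
L_3 = √((8.0000−2.5000)² + (5.0000−3.5000)²) = 5.7009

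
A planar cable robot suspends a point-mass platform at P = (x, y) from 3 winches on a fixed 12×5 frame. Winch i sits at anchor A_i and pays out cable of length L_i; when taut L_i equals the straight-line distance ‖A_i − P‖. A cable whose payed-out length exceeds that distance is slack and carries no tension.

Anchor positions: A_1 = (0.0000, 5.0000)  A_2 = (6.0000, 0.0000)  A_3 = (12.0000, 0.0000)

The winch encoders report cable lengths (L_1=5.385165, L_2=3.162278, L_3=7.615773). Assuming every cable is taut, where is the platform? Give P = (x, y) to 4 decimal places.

expand ‖A_i−P‖²=L_i² and subtract eq 1 (c_i ≔ ‖A_i‖²−L_i²)
c_1 = 0.0000+25.0000−29.0000 = -4.0000
eq1−eq2 → [-12.0000  10.0000]·P = -30.0000
eq1−eq3 → [-24.0000  10.0000]·P = -90.0000
2×2 solve → P = (5.0000, 3.0000)

(5.0000, 3.0000)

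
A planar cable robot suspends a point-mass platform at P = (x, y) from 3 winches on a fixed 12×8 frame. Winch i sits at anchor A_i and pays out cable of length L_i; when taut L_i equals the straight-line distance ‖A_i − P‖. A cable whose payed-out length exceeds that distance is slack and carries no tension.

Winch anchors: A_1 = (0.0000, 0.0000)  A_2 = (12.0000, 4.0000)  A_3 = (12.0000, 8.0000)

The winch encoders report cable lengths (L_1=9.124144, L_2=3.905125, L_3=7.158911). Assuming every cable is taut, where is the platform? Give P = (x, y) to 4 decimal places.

(9.0000, 1.5000)

expand ‖A_i−P‖²=L_i² and subtract eq 1 (k_i ≔ ‖A_i‖²−L_i²)
k_1 = 0.0000+0.0000−83.2500 = -83.2500
eq1−eq2 → [-24.0000  -8.0000]·P = -228.0000
eq1−eq3 → [-24.0000  -16.0000]·P = -240.0000
2×2 solve → P = (9.0000, 1.5000)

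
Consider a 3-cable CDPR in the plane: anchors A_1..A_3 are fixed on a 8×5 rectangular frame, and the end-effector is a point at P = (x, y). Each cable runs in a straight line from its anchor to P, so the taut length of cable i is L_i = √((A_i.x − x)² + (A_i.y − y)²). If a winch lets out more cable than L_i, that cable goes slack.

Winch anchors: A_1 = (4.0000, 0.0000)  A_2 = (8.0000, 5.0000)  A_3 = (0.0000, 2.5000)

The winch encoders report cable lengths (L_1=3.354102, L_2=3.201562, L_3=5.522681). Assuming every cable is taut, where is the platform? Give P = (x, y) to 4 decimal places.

circle eqns → linear via eq_j − eq_1; set c_j = A_j·A_j − L_j²
c_1 = 16.0000+0.0000−11.2500 = 4.7500
-8.0000·x − 10.0000·y = c_1−c_2 = -74.0000
8.0000·x − 5.0000·y = c_1−c_3 = 29.0000
solve first two rows → x=5.5000, y=3.0000

(5.5000, 3.0000)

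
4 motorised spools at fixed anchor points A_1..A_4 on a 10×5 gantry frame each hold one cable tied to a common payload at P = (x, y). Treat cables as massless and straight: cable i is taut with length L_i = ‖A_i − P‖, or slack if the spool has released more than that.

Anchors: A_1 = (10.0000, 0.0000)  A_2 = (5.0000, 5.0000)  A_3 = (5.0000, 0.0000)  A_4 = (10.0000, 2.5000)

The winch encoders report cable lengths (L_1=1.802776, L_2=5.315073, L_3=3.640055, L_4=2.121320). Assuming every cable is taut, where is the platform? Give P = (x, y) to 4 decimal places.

(8.5000, 1.0000)

circle eqns → linear via eq_j − eq_1; set q_j = A_j·A_j − L_j²
q_1 = 100.0000+0.0000−3.2500 = 96.7500
10.0000·x − 10.0000·y = q_1−q_2 = 75.0000
10.0000·x + 0.0000·y = q_1−q_3 = 85.0000
0.0000·x − 5.0000·y = q_1−q_4 = -5.0000
solve first two rows → x=8.5000, y=1.0000
check cable 4: ‖A_4−P‖² = 4.5000 ≈ L_4² = 4.5000 ✓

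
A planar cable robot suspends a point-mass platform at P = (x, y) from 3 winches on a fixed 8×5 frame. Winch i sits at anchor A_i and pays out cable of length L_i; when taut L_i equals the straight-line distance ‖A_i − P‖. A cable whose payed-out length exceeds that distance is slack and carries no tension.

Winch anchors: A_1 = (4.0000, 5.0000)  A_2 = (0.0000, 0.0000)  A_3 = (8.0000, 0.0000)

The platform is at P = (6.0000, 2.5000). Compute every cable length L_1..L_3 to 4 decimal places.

cable 1: Δx=-2.0000, Δy=2.5000; L_1 = √(Δx²+Δy²) = 3.2016
cable 2: Δx=-6.0000, Δy=-2.5000; L_2 = √(Δx²+Δy²) = 6.5000
cable 3: Δx=2.0000, Δy=-2.5000; L_3 = √(Δx²+Δy²) = 3.2016

(3.2016, 6.5000, 3.2016)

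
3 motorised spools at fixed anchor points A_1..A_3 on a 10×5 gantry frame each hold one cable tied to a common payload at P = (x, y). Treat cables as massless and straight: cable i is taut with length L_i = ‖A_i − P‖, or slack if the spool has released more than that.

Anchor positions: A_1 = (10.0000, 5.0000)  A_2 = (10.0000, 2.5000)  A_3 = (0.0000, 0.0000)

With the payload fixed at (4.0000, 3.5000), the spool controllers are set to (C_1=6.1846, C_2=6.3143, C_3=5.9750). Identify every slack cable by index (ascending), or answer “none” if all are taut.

cable 1: √((6.0000)²+(1.5000)²)=6.1847, C_1=6.1846: taut
cable 2: √((6.0000)²+(-1.0000)²)=6.0828, C_2=6.3143: slack
cable 3: √((-4.0000)²+(-3.5000)²)=5.3151, C_3=5.9750: slack

2, 3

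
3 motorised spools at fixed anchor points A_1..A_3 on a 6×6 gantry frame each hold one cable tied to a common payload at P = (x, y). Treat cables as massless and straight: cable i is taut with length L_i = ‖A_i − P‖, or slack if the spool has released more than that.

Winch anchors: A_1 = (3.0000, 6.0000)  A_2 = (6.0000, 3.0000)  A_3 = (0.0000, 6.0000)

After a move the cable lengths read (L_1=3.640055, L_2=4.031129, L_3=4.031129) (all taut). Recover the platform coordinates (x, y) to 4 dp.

circle eqns → linear via eq_j − eq_1; set c_j = A_j·A_j − L_j²
c_1 = 9.0000+36.0000−13.2500 = 31.7500
-6.0000·x + 6.0000·y = c_1−c_2 = 3.0000
6.0000·x + 0.0000·y = c_1−c_3 = 12.0000
solve first two rows → x=2.0000, y=2.5000

(2.0000, 2.5000)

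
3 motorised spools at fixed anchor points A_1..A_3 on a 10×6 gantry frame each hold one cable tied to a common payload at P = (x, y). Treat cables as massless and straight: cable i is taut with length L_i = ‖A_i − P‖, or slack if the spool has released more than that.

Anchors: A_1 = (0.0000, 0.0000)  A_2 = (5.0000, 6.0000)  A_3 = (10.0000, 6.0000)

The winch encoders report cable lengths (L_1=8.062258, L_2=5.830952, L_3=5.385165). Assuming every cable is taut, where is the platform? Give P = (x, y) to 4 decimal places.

(8.0000, 1.0000)

circle eqns → linear via eq_j − eq_1; set q_j = A_j·A_j − L_j²
q_1 = 0.0000+0.0000−65.0000 = -65.0000
-10.0000·x − 12.0000·y = q_1−q_2 = -92.0000
-20.0000·x − 12.0000·y = q_1−q_3 = -172.0000
solve first two rows → x=8.0000, y=1.0000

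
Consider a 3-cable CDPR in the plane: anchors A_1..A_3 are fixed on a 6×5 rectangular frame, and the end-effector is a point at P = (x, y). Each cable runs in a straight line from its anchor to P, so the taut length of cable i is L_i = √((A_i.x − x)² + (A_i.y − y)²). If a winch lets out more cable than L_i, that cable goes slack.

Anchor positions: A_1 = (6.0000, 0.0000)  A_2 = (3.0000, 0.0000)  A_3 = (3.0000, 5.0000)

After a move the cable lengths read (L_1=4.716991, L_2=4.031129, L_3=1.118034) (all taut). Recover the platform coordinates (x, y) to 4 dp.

circle eqns → linear via eq_j − eq_1; set c_j = A_j·A_j − L_j²
c_1 = 36.0000+0.0000−22.2500 = 13.7500
6.0000·x + 0.0000·y = c_1−c_2 = 21.0000
6.0000·x − 10.0000·y = c_1−c_3 = -19.0000
solve first two rows → x=3.5000, y=4.0000

(3.5000, 4.0000)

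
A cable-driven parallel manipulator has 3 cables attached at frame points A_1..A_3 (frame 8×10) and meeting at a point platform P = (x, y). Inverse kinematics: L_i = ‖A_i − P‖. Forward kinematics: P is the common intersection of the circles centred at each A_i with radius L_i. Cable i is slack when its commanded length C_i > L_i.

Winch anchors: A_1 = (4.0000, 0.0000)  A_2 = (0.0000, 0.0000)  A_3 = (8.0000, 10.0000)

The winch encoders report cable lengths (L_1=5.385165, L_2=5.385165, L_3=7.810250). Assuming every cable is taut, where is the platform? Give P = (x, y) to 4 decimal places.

(2.0000, 5.0000)

each cable: (A_i−P)·(A_i−P) = L_i²; let q_i = ‖A_i‖²−L_i²
q_1 = 16.0000+0.0000−29.0000 = -13.0000
row 1: 8.0000x + 0.0000y = 16.0000  (q_2=-29.0000)
row 2: -8.0000x − 20.0000y = -116.0000  (q_3=103.0000)
Cramer on rows 1–2 → x = 2.0000, y = 5.0000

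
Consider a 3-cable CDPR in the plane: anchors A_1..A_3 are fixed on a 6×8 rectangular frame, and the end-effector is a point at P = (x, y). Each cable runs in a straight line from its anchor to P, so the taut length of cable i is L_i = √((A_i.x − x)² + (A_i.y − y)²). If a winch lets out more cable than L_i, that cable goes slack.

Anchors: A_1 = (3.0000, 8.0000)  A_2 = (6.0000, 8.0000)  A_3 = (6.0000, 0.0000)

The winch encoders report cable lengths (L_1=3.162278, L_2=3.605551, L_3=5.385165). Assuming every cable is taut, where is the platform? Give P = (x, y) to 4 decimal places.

(4.0000, 5.0000)

circle eqns → linear via eq_j − eq_1; set k_j = A_j·A_j − L_j²
k_1 = 9.0000+64.0000−10.0000 = 63.0000
-6.0000·x + 0.0000·y = k_1−k_2 = -24.0000
-6.0000·x + 16.0000·y = k_1−k_3 = 56.0000
solve first two rows → x=4.0000, y=5.0000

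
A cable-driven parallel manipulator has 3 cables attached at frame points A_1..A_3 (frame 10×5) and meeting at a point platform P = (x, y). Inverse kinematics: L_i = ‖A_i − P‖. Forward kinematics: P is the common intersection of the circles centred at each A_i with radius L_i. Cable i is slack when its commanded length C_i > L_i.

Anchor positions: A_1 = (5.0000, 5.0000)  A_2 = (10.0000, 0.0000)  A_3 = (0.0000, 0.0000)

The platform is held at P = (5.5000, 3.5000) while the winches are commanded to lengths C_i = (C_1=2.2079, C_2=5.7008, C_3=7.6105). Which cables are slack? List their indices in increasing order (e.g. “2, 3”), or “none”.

1, 3

i=1: geometric 1.5811 vs commanded 2.2079 ⇒ slack
i=2: geometric 5.7009 vs commanded 5.7008 ⇒ taut
i=3: geometric 6.5192 vs commanded 7.6105 ⇒ slack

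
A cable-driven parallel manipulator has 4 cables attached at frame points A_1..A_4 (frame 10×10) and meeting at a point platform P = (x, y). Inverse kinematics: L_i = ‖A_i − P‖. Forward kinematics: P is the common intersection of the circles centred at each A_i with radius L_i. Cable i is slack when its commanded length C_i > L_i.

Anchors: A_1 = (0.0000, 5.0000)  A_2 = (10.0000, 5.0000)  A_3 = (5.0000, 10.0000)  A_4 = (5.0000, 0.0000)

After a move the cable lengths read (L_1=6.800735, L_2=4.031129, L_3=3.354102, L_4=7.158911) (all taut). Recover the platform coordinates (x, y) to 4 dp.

expand ‖A_i−P‖²=L_i² and subtract eq 1 (k_i ≔ ‖A_i‖²−L_i²)
k_1 = 0.0000+25.0000−46.2500 = -21.2500
eq1−eq2 → [-20.0000  0.0000]·P = -130.0000
eq1−eq3 → [-10.0000  -10.0000]·P = -135.0000
eq1−eq4 → [-10.0000  10.0000]·P = 5.0000
2×2 solve → P = (6.5000, 7.0000)
check cable 4: ‖A_4−P‖² = 51.2500 ≈ L_4² = 51.2500 ✓

(6.5000, 7.0000)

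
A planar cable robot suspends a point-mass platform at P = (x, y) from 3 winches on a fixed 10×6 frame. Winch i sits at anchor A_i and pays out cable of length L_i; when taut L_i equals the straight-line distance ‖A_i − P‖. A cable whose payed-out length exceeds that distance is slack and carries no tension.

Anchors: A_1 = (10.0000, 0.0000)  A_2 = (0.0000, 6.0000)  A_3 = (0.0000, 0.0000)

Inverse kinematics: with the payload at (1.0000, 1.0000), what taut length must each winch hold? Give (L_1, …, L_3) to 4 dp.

L_1 = √((10.0000−1.0000)² + (0.0000−1.0000)²) = 9.0554
L_2 = √((0.0000−1.0000)² + (6.0000−1.0000)²) = 5.0990
L_3 = √((0.0000−1.0000)² + (0.0000−1.0000)²) = 1.4142

(9.0554, 5.0990, 1.4142)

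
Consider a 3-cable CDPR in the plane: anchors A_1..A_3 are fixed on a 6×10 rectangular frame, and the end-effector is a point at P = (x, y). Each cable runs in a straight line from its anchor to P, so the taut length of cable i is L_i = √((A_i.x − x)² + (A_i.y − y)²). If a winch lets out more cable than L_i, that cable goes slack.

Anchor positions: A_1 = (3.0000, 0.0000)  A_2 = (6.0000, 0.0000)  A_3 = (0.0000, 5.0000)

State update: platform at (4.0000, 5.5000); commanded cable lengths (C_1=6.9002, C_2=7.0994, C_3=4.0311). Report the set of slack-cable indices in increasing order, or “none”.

1, 2

i=1: geometric 5.5902 vs commanded 6.9002 ⇒ slack
i=2: geometric 5.8523 vs commanded 7.0994 ⇒ slack
i=3: geometric 4.0311 vs commanded 4.0311 ⇒ taut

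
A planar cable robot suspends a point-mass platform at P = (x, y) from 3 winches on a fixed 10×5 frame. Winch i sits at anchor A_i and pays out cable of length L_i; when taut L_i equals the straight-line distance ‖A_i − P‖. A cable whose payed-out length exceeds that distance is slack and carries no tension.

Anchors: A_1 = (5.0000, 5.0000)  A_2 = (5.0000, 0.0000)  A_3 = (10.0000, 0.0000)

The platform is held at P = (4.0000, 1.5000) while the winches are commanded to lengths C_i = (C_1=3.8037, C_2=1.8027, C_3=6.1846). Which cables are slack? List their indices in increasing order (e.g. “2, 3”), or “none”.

1

i=1: geometric 3.6401 vs commanded 3.8037 ⇒ slack
i=2: geometric 1.8028 vs commanded 1.8027 ⇒ taut
i=3: geometric 6.1847 vs commanded 6.1846 ⇒ taut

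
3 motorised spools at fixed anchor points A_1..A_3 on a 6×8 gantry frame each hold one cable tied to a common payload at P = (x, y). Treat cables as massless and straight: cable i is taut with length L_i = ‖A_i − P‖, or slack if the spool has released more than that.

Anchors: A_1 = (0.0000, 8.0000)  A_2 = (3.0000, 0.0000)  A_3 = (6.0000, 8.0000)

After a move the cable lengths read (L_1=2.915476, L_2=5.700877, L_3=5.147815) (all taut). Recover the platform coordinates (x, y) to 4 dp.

(1.5000, 5.5000)

circle eqns → linear via eq_j − eq_1; set k_j = A_j·A_j − L_j²
k_1 = 0.0000+64.0000−8.5000 = 55.5000
-6.0000·x + 16.0000·y = k_1−k_2 = 79.0000
-12.0000·x + 0.0000·y = k_1−k_3 = -18.0000
solve first two rows → x=1.5000, y=5.5000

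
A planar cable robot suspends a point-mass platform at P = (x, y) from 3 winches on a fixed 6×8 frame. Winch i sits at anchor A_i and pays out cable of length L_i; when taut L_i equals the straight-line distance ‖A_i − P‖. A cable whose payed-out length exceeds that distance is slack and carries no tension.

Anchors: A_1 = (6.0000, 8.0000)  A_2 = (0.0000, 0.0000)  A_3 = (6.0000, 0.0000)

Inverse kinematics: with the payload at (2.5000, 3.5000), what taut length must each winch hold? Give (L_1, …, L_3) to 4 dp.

(5.7009, 4.3012, 4.9497)

L_1 = √((6.0000−2.5000)² + (8.0000−3.5000)²) = 5.7009
L_2 = √((0.0000−2.5000)² + (0.0000−3.5000)²) = 4.3012
L_3 = √((6.0000−2.5000)² + (0.0000−3.5000)²) = 4.9497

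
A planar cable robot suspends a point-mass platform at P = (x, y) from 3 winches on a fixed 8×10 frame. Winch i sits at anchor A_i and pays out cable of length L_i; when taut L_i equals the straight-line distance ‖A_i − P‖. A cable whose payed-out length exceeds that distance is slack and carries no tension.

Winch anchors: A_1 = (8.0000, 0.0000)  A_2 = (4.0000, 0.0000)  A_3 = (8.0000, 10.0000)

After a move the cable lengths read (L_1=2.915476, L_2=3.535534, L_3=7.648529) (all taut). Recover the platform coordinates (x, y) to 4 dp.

(6.5000, 2.5000)

each cable: (A_i−P)·(A_i−P) = L_i²; let k_i = ‖A_i‖²−L_i²
k_1 = 64.0000+0.0000−8.5000 = 55.5000
row 1: 8.0000x + 0.0000y = 52.0000  (k_2=3.5000)
row 2: 0.0000x − 20.0000y = -50.0000  (k_3=105.5000)
Cramer on rows 1–2 → x = 6.5000, y = 2.5000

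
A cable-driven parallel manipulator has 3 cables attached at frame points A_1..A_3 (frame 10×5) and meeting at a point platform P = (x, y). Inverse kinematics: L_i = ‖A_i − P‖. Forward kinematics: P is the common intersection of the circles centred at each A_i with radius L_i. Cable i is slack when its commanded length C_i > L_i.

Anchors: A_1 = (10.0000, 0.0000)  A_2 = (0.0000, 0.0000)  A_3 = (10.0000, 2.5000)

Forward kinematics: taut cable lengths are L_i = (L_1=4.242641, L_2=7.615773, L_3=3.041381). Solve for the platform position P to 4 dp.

each cable: (A_i−P)·(A_i−P) = L_i²; let k_i = ‖A_i‖²−L_i²
k_1 = 100.0000+0.0000−18.0000 = 82.0000
row 1: 20.0000x + 0.0000y = 140.0000  (k_2=-58.0000)
row 2: 0.0000x − 5.0000y = -15.0000  (k_3=97.0000)
Cramer on rows 1–2 → x = 7.0000, y = 3.0000

(7.0000, 3.0000)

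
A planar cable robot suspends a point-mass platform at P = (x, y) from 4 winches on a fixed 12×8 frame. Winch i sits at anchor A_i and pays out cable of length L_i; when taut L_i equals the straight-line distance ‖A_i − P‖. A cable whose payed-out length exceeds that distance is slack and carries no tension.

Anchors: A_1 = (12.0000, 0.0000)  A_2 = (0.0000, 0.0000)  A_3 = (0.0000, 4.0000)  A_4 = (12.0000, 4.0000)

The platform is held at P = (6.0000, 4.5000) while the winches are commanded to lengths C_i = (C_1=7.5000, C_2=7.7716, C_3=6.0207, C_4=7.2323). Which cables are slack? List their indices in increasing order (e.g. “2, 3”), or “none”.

2, 4

i=1: geometric 7.5000 vs commanded 7.5000 ⇒ taut
i=2: geometric 7.5000 vs commanded 7.7716 ⇒ slack
i=3: geometric 6.0208 vs commanded 6.0207 ⇒ taut
i=4: geometric 6.0208 vs commanded 7.2323 ⇒ slack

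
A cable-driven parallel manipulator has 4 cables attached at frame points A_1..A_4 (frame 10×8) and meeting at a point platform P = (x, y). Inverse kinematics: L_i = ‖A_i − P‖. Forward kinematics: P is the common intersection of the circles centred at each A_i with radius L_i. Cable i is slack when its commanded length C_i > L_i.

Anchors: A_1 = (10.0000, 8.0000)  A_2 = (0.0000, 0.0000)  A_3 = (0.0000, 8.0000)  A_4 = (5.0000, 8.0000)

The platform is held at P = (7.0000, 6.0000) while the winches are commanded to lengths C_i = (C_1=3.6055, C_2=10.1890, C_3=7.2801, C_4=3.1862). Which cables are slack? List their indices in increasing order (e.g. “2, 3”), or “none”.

2, 4

cable 1: √((3.0000)²+(2.0000)²)=3.6056, C_1=3.6055: taut
cable 2: √((-7.0000)²+(-6.0000)²)=9.2195, C_2=10.1890: slack
cable 3: √((-7.0000)²+(2.0000)²)=7.2801, C_3=7.2801: taut
cable 4: √((-2.0000)²+(2.0000)²)=2.8284, C_4=3.1862: slack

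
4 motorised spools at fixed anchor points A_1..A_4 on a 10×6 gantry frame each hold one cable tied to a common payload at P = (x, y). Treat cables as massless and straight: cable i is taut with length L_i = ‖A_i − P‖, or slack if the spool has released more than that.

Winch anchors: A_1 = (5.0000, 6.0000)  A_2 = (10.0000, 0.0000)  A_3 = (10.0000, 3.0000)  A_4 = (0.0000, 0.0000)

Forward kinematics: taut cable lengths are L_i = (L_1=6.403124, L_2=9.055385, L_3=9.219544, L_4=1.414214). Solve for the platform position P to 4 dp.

(1.0000, 1.0000)

expand ‖A_i−P‖²=L_i² and subtract eq 1 (k_i ≔ ‖A_i‖²−L_i²)
k_1 = 25.0000+36.0000−41.0000 = 20.0000
eq1−eq2 → [-10.0000  12.0000]·P = 2.0000
eq1−eq3 → [-10.0000  6.0000]·P = -4.0000
eq1−eq4 → [10.0000  12.0000]·P = 22.0000
2×2 solve → P = (1.0000, 1.0000)
check cable 4: ‖A_4−P‖² = 2.0000 ≈ L_4² = 2.0000 ✓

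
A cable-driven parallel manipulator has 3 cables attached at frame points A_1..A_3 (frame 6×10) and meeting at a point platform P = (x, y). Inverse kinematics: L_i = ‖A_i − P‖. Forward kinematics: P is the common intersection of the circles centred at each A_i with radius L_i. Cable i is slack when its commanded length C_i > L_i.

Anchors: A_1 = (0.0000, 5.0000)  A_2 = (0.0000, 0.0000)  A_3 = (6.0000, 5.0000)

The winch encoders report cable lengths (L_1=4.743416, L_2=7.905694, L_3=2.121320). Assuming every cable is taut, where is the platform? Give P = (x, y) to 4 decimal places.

expand ‖A_i−P‖²=L_i² and subtract eq 1 (c_i ≔ ‖A_i‖²−L_i²)
c_1 = 0.0000+25.0000−22.5000 = 2.5000
eq1−eq2 → [0.0000  10.0000]·P = 65.0000
eq1−eq3 → [-12.0000  0.0000]·P = -54.0000
2×2 solve → P = (4.5000, 6.5000)

(4.5000, 6.5000)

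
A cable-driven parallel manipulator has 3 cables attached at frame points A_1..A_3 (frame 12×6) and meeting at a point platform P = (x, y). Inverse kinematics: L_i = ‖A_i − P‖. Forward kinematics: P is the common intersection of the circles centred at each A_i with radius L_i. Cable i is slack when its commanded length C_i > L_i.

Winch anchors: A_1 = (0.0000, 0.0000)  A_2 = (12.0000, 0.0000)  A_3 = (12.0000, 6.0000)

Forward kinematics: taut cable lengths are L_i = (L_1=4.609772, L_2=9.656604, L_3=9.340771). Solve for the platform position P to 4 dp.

(3.0000, 3.5000)

expand ‖A_i−P‖²=L_i² and subtract eq 1 (c_i ≔ ‖A_i‖²−L_i²)
c_1 = 0.0000+0.0000−21.2500 = -21.2500
eq1−eq2 → [-24.0000  0.0000]·P = -72.0000
eq1−eq3 → [-24.0000  -12.0000]·P = -114.0000
2×2 solve → P = (3.0000, 3.5000)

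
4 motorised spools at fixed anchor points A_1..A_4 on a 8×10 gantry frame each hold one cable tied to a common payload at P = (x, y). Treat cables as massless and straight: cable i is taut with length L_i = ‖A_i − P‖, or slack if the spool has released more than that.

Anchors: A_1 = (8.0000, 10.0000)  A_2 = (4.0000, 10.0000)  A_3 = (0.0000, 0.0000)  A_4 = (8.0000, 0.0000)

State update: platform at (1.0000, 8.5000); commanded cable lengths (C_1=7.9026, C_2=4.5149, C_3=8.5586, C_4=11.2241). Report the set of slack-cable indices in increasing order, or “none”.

1, 2, 4

i=1: geometric 7.1589 vs commanded 7.9026 ⇒ slack
i=2: geometric 3.3541 vs commanded 4.5149 ⇒ slack
i=3: geometric 8.5586 vs commanded 8.5586 ⇒ taut
i=4: geometric 11.0114 vs commanded 11.2241 ⇒ slack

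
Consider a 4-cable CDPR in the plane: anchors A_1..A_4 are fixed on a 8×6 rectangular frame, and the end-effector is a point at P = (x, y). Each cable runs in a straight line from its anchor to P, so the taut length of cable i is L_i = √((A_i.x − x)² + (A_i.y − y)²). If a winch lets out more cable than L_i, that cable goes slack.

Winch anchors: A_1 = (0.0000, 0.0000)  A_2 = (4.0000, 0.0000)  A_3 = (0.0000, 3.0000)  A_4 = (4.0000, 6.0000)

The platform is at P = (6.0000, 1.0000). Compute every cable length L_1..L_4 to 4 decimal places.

L_1: Δ = A_1−P = (-6.0000, -1.0000) → ‖Δ‖ = √37.0000 = 6.0828
L_2: Δ = A_2−P = (-2.0000, -1.0000) → ‖Δ‖ = √5.0000 = 2.2361
L_3: Δ = A_3−P = (-6.0000, 2.0000) → ‖Δ‖ = √40.0000 = 6.3246
L_4: Δ = A_4−P = (-2.0000, 5.0000) → ‖Δ‖ = √29.0000 = 5.3852

(6.0828, 2.2361, 6.3246, 5.3852)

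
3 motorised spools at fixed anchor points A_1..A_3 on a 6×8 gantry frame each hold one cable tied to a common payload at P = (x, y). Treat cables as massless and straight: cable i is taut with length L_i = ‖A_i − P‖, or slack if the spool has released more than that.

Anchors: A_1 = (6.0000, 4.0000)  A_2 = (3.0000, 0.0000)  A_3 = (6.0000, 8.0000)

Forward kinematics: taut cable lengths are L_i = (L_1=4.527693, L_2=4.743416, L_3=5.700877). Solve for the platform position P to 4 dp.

(1.5000, 4.5000)

expand ‖A_i−P‖²=L_i² and subtract eq 1 (k_i ≔ ‖A_i‖²−L_i²)
k_1 = 36.0000+16.0000−20.5000 = 31.5000
eq1−eq2 → [6.0000  8.0000]·P = 45.0000
eq1−eq3 → [0.0000  -8.0000]·P = -36.0000
2×2 solve → P = (1.5000, 4.5000)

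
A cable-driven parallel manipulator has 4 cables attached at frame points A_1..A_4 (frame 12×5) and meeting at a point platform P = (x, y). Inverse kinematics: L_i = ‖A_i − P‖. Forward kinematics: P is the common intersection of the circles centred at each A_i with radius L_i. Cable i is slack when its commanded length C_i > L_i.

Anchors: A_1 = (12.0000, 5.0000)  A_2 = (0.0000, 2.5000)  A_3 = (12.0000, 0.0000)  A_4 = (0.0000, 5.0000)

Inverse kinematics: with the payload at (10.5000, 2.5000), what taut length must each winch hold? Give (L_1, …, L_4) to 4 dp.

(2.9155, 10.5000, 2.9155, 10.7935)

L_1: Δ = A_1−P = (1.5000, 2.5000) → ‖Δ‖ = √8.5000 = 2.9155
L_2: Δ = A_2−P = (-10.5000, 0.0000) → ‖Δ‖ = √110.2500 = 10.5000
L_3: Δ = A_3−P = (1.5000, -2.5000) → ‖Δ‖ = √8.5000 = 2.9155
L_4: Δ = A_4−P = (-10.5000, 2.5000) → ‖Δ‖ = √116.5000 = 10.7935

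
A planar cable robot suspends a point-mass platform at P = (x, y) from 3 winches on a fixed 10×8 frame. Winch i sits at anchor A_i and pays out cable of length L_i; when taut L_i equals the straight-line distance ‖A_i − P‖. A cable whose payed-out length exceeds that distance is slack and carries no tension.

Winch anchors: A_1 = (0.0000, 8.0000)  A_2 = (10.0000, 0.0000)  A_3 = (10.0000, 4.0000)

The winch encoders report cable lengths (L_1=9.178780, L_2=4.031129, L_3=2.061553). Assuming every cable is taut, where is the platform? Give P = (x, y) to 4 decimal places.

each cable: (A_i−P)·(A_i−P) = L_i²; let q_i = ‖A_i‖²−L_i²
q_1 = 0.0000+64.0000−84.2500 = -20.2500
row 1: -20.0000x + 16.0000y = -104.0000  (q_2=83.7500)
row 2: -20.0000x + 8.0000y = -132.0000  (q_3=111.7500)
Cramer on rows 1–2 → x = 8.0000, y = 3.5000

(8.0000, 3.5000)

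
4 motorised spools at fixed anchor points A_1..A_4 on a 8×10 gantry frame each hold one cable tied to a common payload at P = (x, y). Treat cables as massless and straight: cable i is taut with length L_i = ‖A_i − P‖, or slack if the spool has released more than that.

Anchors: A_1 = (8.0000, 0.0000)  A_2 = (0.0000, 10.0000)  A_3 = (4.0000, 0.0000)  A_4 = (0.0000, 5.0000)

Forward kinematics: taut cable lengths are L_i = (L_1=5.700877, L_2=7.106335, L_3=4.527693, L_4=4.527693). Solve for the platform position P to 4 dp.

each cable: (A_i−P)·(A_i−P) = L_i²; let c_i = ‖A_i‖²−L_i²
c_1 = 64.0000+0.0000−32.5000 = 31.5000
row 1: 16.0000x − 20.0000y = -18.0000  (c_2=49.5000)
row 2: 8.0000x + 0.0000y = 36.0000  (c_3=-4.5000)
row 3: 16.0000x − 10.0000y = 27.0000  (c_4=4.5000)
Cramer on rows 1–2 → x = 4.5000, y = 4.5000
check cable 4: ‖A_4−P‖² = 20.5000 ≈ L_4² = 20.5000 ✓

(4.5000, 4.5000)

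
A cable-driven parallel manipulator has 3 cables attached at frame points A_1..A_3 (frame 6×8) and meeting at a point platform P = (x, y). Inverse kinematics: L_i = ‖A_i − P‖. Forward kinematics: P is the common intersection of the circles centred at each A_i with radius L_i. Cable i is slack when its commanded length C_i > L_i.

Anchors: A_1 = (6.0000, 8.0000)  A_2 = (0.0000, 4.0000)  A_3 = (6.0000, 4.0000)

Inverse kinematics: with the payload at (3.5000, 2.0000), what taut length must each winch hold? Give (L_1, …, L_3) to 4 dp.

(6.5000, 4.0311, 3.2016)

L_1: Δ = A_1−P = (2.5000, 6.0000) → ‖Δ‖ = √42.2500 = 6.5000
L_2: Δ = A_2−P = (-3.5000, 2.0000) → ‖Δ‖ = √16.2500 = 4.0311
L_3: Δ = A_3−P = (2.5000, 2.0000) → ‖Δ‖ = √10.2500 = 3.2016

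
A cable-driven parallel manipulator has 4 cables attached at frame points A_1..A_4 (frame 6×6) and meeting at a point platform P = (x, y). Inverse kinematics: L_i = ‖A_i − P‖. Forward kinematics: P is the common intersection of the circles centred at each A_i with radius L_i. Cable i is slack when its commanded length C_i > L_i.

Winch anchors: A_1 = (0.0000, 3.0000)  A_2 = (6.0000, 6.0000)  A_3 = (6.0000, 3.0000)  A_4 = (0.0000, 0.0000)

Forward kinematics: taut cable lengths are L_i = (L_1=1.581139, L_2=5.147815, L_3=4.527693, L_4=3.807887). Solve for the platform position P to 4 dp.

(1.5000, 3.5000)

each cable: (A_i−P)·(A_i−P) = L_i²; let k_i = ‖A_i‖²−L_i²
k_1 = 0.0000+9.0000−2.5000 = 6.5000
row 1: -12.0000x − 6.0000y = -39.0000  (k_2=45.5000)
row 2: -12.0000x + 0.0000y = -18.0000  (k_3=24.5000)
row 3: 0.0000x + 6.0000y = 21.0000  (k_4=-14.5000)
Cramer on rows 1–2 → x = 1.5000, y = 3.5000
check cable 4: ‖A_4−P‖² = 14.5000 ≈ L_4² = 14.5000 ✓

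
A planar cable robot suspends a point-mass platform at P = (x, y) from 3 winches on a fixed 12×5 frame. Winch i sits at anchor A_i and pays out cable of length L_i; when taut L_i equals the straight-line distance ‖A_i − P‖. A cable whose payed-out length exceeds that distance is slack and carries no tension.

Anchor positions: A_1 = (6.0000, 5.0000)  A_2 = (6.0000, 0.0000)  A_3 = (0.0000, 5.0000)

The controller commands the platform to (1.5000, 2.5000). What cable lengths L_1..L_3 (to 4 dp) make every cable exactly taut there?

L_1 = √((6.0000−1.5000)² + (5.0000−2.5000)²) = 5.1478
L_2 = √((6.0000−1.5000)² + (0.0000−2.5000)²) = 5.1478
L_3 = √((0.0000−1.5000)² + (5.0000−2.5000)²) = 2.9155

(5.1478, 5.1478, 2.9155)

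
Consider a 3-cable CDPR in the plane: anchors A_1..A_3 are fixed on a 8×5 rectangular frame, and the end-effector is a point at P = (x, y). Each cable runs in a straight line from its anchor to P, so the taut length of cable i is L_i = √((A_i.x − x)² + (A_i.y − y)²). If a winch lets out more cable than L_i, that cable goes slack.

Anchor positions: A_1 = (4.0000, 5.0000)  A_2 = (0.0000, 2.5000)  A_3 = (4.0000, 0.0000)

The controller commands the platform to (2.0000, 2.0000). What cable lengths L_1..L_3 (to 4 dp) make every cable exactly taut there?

(3.6056, 2.0616, 2.8284)

L_1: Δ = A_1−P = (2.0000, 3.0000) → ‖Δ‖ = √13.0000 = 3.6056
L_2: Δ = A_2−P = (-2.0000, 0.5000) → ‖Δ‖ = √4.2500 = 2.0616
L_3: Δ = A_3−P = (2.0000, -2.0000) → ‖Δ‖ = √8.0000 = 2.8284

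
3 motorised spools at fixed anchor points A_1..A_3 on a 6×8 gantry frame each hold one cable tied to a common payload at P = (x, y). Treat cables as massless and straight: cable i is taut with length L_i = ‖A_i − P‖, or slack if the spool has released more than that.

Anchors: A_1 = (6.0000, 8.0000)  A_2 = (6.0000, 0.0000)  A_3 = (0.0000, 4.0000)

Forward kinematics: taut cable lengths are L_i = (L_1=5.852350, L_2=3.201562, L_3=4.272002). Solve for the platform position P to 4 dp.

each cable: (A_i−P)·(A_i−P) = L_i²; let q_i = ‖A_i‖²−L_i²
q_1 = 36.0000+64.0000−34.2500 = 65.7500
row 1: 0.0000x + 16.0000y = 40.0000  (q_2=25.7500)
row 2: 12.0000x + 8.0000y = 68.0000  (q_3=-2.2500)
Cramer on rows 1–2 → x = 4.0000, y = 2.5000

(4.0000, 2.5000)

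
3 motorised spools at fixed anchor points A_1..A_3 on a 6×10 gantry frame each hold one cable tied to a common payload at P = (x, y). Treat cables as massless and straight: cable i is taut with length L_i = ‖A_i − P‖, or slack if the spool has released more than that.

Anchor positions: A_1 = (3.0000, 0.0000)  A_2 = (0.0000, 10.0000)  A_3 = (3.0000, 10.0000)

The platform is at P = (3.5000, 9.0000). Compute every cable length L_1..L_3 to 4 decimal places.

(9.0139, 3.6401, 1.1180)

L_1 = √((3.0000−3.5000)² + (0.0000−9.0000)²) = 9.0139
L_2 = √((0.0000−3.5000)² + (10.0000−9.0000)²) = 3.6401
L_3 = √((3.0000−3.5000)² + (10.0000−9.0000)²) = 1.1180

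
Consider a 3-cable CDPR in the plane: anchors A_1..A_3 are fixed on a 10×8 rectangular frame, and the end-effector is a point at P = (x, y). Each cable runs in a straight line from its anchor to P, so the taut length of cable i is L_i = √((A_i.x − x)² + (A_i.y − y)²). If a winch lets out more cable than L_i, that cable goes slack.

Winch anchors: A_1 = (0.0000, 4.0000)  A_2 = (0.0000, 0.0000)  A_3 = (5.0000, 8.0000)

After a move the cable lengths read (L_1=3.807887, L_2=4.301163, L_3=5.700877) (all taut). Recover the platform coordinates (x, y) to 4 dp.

(3.5000, 2.5000)

circle eqns → linear via eq_j − eq_1; set c_j = A_j·A_j − L_j²
c_1 = 0.0000+16.0000−14.5000 = 1.5000
0.0000·x + 8.0000·y = c_1−c_2 = 20.0000
-10.0000·x − 8.0000·y = c_1−c_3 = -55.0000
solve first two rows → x=3.5000, y=2.5000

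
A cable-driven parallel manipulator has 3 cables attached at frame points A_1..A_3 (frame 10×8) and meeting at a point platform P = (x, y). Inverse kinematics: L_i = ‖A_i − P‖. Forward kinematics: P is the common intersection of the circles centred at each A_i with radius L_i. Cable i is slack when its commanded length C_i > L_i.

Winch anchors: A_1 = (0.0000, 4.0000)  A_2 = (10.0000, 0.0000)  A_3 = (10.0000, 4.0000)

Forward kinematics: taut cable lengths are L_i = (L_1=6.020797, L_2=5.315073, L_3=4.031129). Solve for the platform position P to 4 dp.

each cable: (A_i−P)·(A_i−P) = L_i²; let k_i = ‖A_i‖²−L_i²
k_1 = 0.0000+16.0000−36.2500 = -20.2500
row 1: -20.0000x + 8.0000y = -92.0000  (k_2=71.7500)
row 2: -20.0000x + 0.0000y = -120.0000  (k_3=99.7500)
Cramer on rows 1–2 → x = 6.0000, y = 3.5000

(6.0000, 3.5000)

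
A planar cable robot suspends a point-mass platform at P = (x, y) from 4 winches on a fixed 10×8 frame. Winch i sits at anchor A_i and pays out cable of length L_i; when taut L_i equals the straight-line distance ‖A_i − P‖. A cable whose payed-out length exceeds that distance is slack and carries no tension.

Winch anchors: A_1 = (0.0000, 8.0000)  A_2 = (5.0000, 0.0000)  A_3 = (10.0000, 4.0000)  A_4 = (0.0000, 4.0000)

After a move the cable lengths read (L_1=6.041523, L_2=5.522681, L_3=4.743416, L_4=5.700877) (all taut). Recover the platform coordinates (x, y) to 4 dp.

expand ‖A_i−P‖²=L_i² and subtract eq 1 (c_i ≔ ‖A_i‖²−L_i²)
c_1 = 0.0000+64.0000−36.5000 = 27.5000
eq1−eq2 → [-10.0000  16.0000]·P = 33.0000
eq1−eq3 → [-20.0000  8.0000]·P = -66.0000
eq1−eq4 → [0.0000  8.0000]·P = 44.0000
2×2 solve → P = (5.5000, 5.5000)
check cable 4: ‖A_4−P‖² = 32.5000 ≈ L_4² = 32.5000 ✓

(5.5000, 5.5000)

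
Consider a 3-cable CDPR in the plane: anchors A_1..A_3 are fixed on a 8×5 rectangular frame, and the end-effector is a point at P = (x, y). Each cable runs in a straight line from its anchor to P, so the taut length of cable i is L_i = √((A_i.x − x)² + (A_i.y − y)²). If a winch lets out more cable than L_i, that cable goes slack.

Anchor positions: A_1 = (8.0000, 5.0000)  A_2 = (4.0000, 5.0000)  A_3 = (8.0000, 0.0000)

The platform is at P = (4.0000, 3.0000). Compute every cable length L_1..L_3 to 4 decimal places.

L_1: Δ = A_1−P = (4.0000, 2.0000) → ‖Δ‖ = √20.0000 = 4.4721
L_2: Δ = A_2−P = (0.0000, 2.0000) → ‖Δ‖ = √4.0000 = 2.0000
L_3: Δ = A_3−P = (4.0000, -3.0000) → ‖Δ‖ = √25.0000 = 5.0000

(4.4721, 2.0000, 5.0000)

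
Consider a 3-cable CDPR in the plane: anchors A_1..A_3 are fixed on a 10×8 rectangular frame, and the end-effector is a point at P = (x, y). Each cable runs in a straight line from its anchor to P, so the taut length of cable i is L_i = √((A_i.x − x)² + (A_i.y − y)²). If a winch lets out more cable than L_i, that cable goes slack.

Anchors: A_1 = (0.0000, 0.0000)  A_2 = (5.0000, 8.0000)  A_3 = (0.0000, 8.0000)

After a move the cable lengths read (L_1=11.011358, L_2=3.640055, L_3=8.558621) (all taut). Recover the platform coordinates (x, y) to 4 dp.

(8.5000, 7.0000)

each cable: (A_i−P)·(A_i−P) = L_i²; let c_i = ‖A_i‖²−L_i²
c_1 = 0.0000+0.0000−121.2500 = -121.2500
row 1: -10.0000x − 16.0000y = -197.0000  (c_2=75.7500)
row 2: 0.0000x − 16.0000y = -112.0000  (c_3=-9.2500)
Cramer on rows 1–2 → x = 8.5000, y = 7.0000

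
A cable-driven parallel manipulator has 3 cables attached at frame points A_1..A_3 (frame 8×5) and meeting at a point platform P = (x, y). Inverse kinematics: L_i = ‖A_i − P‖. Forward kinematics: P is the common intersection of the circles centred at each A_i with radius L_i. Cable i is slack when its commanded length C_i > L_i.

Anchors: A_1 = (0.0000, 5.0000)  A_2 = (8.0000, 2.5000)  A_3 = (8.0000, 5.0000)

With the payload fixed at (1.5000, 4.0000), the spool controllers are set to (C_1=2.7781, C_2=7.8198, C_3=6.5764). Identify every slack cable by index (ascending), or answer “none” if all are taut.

1, 2

cable 1: √((-1.5000)²+(1.0000)²)=1.8028, C_1=2.7781: slack
cable 2: √((6.5000)²+(-1.5000)²)=6.6708, C_2=7.8198: slack
cable 3: √((6.5000)²+(1.0000)²)=6.5765, C_3=6.5764: taut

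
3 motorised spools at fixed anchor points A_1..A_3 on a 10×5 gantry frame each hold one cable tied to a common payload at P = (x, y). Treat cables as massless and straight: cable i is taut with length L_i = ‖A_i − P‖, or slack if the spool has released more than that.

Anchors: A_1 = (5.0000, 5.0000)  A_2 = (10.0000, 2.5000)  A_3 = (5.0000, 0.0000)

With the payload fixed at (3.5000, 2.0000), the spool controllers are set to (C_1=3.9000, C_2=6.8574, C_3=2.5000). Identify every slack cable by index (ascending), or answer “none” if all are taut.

1, 2

cable 1: √((1.5000)²+(3.0000)²)=3.3541, C_1=3.9000: slack
cable 2: √((6.5000)²+(0.5000)²)=6.5192, C_2=6.8574: slack
cable 3: √((1.5000)²+(-2.0000)²)=2.5000, C_3=2.5000: taut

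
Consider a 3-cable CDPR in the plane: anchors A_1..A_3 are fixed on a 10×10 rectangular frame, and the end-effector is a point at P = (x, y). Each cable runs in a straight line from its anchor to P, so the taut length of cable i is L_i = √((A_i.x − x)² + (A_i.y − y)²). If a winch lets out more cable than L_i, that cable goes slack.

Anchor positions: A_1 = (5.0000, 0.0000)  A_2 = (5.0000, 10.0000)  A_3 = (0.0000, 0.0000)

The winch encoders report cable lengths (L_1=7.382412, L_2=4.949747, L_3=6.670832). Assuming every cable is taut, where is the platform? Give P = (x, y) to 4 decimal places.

(1.5000, 6.5000)

expand ‖A_i−P‖²=L_i² and subtract eq 1 (c_i ≔ ‖A_i‖²−L_i²)
c_1 = 25.0000+0.0000−54.5000 = -29.5000
eq1−eq2 → [0.0000  -20.0000]·P = -130.0000
eq1−eq3 → [10.0000  0.0000]·P = 15.0000
2×2 solve → P = (1.5000, 6.5000)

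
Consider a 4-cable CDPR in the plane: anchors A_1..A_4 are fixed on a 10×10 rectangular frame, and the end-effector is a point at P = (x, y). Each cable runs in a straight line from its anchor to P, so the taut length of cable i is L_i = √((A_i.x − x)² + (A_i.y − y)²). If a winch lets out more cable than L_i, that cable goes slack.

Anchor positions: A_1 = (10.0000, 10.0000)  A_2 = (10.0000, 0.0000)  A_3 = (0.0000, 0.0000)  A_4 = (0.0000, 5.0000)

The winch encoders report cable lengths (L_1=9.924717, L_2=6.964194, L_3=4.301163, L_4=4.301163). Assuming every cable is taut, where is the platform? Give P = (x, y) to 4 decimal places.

each cable: (A_i−P)·(A_i−P) = L_i²; let k_i = ‖A_i‖²−L_i²
k_1 = 100.0000+100.0000−98.5000 = 101.5000
row 1: 0.0000x + 20.0000y = 50.0000  (k_2=51.5000)
row 2: 20.0000x + 20.0000y = 120.0000  (k_3=-18.5000)
row 3: 20.0000x + 10.0000y = 95.0000  (k_4=6.5000)
Cramer on rows 1–2 → x = 3.5000, y = 2.5000
check cable 4: ‖A_4−P‖² = 18.5000 ≈ L_4² = 18.5000 ✓

(3.5000, 2.5000)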